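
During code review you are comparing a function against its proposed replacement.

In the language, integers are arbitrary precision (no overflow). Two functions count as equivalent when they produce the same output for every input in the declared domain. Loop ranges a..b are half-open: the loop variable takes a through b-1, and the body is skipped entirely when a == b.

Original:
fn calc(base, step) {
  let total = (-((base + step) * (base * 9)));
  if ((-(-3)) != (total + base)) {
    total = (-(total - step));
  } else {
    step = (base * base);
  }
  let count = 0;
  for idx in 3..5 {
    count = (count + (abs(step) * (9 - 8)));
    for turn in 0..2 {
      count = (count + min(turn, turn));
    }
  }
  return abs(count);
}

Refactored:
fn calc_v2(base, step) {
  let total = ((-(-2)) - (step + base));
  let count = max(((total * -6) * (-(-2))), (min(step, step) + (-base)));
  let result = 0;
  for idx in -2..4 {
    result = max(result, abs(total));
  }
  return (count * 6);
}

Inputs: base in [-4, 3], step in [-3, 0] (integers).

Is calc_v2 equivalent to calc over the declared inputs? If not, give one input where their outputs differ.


On input base=-4, step=-3, calc returns 8 while calc_v2 returns 6.
verdict: not equivalent; witness: base=-4, step=-3


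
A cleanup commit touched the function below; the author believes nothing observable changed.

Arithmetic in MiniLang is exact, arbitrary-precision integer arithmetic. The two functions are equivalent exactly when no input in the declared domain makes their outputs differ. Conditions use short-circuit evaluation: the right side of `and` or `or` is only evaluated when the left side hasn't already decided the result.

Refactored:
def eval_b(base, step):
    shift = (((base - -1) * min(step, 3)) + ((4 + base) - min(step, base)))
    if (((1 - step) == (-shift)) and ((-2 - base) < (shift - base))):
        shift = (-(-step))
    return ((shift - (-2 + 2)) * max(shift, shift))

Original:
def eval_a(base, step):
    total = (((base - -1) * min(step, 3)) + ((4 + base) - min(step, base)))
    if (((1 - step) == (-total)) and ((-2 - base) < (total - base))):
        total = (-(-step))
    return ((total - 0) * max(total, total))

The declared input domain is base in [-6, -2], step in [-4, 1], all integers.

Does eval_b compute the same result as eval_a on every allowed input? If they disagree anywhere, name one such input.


Equivalent — the differences include arithmetic usage differs, local variable names differ, constant usage differs, yet no declared input distinguishes the two.
As a probe, take base=-6, step=-4: eval_a runs total becomes 24; next (((1 - step) == (-total)) and ((-2 - base) < (total - base))) evaluates to false; next final value 576; eval_b runs shift becomes 24; next (((1 - step) == (-shift)) and ((-2 - base) < (shift - base))) evaluates to false; next final value 576; both end at 576.
Across all 30 domain points the two functions coincide.
verdict: equivalent


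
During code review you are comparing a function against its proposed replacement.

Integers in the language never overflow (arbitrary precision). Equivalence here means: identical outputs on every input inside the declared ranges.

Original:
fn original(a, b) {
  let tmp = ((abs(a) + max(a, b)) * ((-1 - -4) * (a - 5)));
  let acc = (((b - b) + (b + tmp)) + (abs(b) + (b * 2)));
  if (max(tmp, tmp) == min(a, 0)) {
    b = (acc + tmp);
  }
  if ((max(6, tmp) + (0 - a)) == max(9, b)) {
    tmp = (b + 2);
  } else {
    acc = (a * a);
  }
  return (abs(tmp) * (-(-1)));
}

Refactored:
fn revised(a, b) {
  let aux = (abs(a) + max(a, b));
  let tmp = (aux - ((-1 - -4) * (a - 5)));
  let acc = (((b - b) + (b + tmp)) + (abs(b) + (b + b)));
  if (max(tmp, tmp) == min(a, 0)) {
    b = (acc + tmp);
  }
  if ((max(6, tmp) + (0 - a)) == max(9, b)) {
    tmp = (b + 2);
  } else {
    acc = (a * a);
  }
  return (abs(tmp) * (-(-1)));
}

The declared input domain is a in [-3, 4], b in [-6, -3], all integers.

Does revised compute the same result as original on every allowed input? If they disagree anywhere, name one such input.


These are not equivalent — on a=-3, b=-6 the outputs split (4 vs 24).
original: tmp=0, then acc=-12, then (max(tmp, tmp) == min(a, 0)) is false, then ((max(6, tmp) + (0 - a)) == max(9, b)) is true, then tmp=-4, then returns 4
revised: aux=0, then tmp=24, then acc=12, then (max(tmp, tmp) == min(a, 0)) is false, then ((max(6, tmp) + (0 - a)) == max(9, b)) is false, then acc=9, then returns 24
verdict: not equivalent; witness: a=-3, b=-6


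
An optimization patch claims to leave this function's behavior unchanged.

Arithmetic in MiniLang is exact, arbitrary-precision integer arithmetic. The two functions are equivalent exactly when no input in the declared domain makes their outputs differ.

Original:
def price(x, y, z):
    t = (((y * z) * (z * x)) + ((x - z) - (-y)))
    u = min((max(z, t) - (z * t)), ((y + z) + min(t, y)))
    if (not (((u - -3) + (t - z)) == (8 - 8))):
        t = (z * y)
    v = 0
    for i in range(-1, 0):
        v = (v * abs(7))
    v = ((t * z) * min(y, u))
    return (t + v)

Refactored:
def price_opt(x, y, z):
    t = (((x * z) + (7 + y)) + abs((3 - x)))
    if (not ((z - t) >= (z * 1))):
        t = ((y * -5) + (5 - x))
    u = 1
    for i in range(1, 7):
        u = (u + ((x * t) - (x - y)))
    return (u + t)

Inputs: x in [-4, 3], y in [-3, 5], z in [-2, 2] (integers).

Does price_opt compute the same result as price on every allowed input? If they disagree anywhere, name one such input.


These are not equivalent — on x=-4, y=-3, z=-2 the outputs split (102 vs -545).
price: t = 43; u = -8; (not (((u - -3) + (t - z)) == (8 - 8))) -> true; t = 6; v = 0; [i=-1]; v = 0; v = 96; return 102
price_opt: t = 19; (not ((z - t) >= (z * 1))) -> true; t = 24; u = 1; [i=1]; u = -94; [i=2]; u = -189; [i=3]; u = -284; [i=4]; u = -379; [i=5]; u = -474; [i=6]; u = -569; return -545
verdict: not equivalent; witness: x=-4, y=-3, z=-2


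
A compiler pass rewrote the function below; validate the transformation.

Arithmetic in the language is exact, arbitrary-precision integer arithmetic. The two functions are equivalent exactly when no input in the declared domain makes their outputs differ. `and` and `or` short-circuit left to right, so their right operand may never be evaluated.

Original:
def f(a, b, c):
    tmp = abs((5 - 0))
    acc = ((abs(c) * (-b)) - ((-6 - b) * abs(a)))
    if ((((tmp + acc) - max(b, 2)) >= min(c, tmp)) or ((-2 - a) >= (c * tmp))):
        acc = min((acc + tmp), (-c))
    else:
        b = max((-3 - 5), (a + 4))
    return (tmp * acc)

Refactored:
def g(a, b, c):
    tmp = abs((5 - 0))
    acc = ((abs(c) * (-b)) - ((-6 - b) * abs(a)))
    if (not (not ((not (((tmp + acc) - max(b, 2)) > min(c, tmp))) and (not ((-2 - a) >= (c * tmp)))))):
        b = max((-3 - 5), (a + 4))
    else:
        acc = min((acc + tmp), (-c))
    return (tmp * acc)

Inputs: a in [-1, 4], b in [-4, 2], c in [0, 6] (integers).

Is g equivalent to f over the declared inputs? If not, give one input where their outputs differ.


Run the pair on a=-1, b=1, c=5.
f: tmp := 5 | acc := 2 | ((((tmp + acc) - max(b, 2)) >= min(c, tmp)) or ((-2 - a) >= (c * tmp))): true | acc := -5 | result -25
g: tmp := 5 | acc := 2 | (not (not ((not (((tmp + acc) - max(b, 2)) > min(c, tmp))) and (not ((-2 - a) >= (c * tmp)))))): true | b := 3 | result 10
-25 vs 10 — the two versions disagree here.
verdict: not equivalent; witness: a=-1, b=1, c=5


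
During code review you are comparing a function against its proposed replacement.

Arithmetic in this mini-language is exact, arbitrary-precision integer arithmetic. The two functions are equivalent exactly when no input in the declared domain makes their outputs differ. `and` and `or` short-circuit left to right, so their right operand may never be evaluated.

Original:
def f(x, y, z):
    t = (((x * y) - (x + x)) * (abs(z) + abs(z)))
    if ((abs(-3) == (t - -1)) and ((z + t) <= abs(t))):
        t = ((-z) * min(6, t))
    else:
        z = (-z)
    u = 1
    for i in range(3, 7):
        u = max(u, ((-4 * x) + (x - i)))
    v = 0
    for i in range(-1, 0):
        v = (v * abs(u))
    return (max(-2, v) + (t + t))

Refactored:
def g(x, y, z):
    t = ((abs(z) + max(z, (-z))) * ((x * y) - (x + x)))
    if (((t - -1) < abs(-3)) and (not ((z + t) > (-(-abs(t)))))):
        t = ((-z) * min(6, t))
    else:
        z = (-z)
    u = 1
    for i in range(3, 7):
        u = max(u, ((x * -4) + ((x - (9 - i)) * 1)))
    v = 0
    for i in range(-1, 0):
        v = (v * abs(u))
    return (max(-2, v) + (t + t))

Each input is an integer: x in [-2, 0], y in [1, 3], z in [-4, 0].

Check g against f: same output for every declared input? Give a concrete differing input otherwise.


Not equivalent: x=-2, y=3, z=-4 separates them (-32 vs -128).
f: t=-16, then ((abs(-3) == (t - -1)) and ((z + t) <= abs(t))) is false, then z=4, then u=1, then (i=3), then u=3, then (i=4), then u=3, then (i=5), then u=3, then (i=6), then u=3, then v=0, then (i=-1), then v=0, then returns -32
g: t=-16, then (((t - -1) < abs(-3)) and (not ((z + t) > (-(-abs(t)))))) is true, then t=-64, then u=1, then (i=3), then u=1, then (i=4), then u=1, then (i=5), then u=2, then (i=6), then u=3, then v=0, then (i=-1), then v=0, then returns -128
verdict: not equivalent; witness: x=-2, y=3, z=-4


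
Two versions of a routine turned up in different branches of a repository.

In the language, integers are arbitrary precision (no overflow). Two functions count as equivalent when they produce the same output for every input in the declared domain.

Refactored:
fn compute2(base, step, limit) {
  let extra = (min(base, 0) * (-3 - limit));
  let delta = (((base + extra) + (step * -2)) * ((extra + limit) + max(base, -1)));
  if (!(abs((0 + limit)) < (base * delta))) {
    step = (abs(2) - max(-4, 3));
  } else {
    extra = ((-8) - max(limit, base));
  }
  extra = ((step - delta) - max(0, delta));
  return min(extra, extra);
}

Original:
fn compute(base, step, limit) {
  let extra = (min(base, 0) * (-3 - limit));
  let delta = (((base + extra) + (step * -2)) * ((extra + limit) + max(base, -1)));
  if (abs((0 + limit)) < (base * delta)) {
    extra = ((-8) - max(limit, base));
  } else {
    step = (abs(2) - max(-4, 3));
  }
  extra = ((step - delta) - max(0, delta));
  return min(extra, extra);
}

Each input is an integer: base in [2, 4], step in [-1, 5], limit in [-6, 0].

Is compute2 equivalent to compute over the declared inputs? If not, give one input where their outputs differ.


Reading the diff, among the changes: boolean connective usage differs.
As a probe, take base=2, step=-1, limit=-5: compute runs extra becomes 0; next delta becomes -12; next (abs((0 + limit)) < (base * delta)) evaluates to false; next step becomes -1; next extra becomes 11; next final value 11; compute2 runs extra becomes 0; next delta becomes -12; next (!(abs((0 + limit)) < (base * delta))) evaluates to true; next step becomes -1; next extra becomes 11; next final value 11; both end at 11.
An exhaustive pass over the 147 declared inputs shows identical outputs.
verdict: equivalent


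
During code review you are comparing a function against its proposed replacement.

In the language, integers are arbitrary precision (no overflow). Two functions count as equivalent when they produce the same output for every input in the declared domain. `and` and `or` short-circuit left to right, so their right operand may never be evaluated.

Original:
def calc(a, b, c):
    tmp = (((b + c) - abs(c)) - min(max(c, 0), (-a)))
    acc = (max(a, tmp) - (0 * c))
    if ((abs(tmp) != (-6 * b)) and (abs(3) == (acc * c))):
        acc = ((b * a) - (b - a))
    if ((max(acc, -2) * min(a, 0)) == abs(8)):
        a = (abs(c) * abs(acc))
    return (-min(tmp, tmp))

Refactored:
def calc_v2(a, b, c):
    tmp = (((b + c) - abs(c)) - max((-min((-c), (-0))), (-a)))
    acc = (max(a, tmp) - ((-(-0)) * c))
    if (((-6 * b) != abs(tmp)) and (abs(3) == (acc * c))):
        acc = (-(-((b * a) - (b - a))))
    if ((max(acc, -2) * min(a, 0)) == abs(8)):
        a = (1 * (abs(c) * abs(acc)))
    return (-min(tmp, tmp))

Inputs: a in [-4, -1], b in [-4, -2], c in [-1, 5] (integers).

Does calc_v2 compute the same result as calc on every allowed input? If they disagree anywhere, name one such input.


Run the pair on a=-4, b=-4, c=-1.
calc: tmp = -6; acc = -4; ((abs(tmp) != (-6 * b)) and (abs(3) == (acc * c))) -> false; ((max(acc, -2) * min(a, 0)) == abs(8)) -> true; a = 4; return 6
calc_v2: tmp = -10; acc = -4; (((-6 * b) != abs(tmp)) and (abs(3) == (acc * c))) -> false; ((max(acc, -2) * min(a, 0)) == abs(8)) -> true; a = 4; return 10
6 vs 10 — the two versions disagree here.
verdict: not equivalent; witness: a=-4, b=-4, c=-1


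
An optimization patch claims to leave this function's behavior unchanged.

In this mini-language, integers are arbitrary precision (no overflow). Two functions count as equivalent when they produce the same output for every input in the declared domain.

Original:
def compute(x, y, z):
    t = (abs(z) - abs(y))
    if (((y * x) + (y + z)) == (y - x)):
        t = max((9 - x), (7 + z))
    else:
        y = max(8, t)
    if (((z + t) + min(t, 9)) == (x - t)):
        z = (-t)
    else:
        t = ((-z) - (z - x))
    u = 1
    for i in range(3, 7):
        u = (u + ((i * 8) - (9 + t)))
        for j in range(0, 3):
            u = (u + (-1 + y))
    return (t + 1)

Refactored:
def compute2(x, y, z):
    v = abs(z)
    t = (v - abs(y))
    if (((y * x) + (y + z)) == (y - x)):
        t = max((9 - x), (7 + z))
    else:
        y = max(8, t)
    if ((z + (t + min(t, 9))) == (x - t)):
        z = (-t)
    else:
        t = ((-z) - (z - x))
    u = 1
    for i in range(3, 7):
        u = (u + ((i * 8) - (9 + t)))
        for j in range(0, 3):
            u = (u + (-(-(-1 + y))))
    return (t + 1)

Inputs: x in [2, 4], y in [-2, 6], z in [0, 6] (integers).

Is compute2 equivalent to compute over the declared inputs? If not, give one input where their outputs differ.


The two versions differ — the changes include local variable names differ; and statement counts differ.
Tracing x=3, y=1, z=4: compute: t becomes 3; next (((y * x) + (y + z)) == (y - x)) evaluates to false; next y becomes 8; next (((z + t) + min(t, 9)) == (x - t)) evaluates to false; next t becomes -5; next u becomes 1; next at i=3:; next u becomes 21; next at j=0:; next u becomes 28; next at j=1:; next u becomes 35; next at j=2:; next u becomes 42; next at i=4:; next u becomes 70; next at j=0:; next u becomes 77; next at j=1:; next u becomes 84; next at j=2:; next u becomes 91; next at i=5:; next u becomes 127; next at j=0:; next u becomes 134; next at j=1:; next u becomes 141; next at j=2:; next u becomes 148; next at i=6:; next u becomes 192; next at j=0:; next u becomes 199; next at j=1:; next u becomes 206; next at j=2:; next u becomes 213; next final value -4 | compute2: v becomes 4; next t becomes 3; next (((y * x) + (y + z)) == (y - x)) evaluates to false; next y becomes 8; next ((z + (t + min(t, 9))) == (x - t)) evaluates to false; next t becomes -5; next u becomes 1; next at i=3:; next u becomes 21; next at j=0:; next u becomes 28; next at j=1:; next u becomes 35; next at j=2:; next u becomes 42; next at i=4:; next u becomes 70; next at j=0:; next u becomes 77; next at j=1:; next u becomes 84; next at j=2:; next u becomes 91; next at i=5:; next u becomes 127; next at j=0:; next u becomes 134; next at j=1:; next u becomes 141; next at j=2:; next u becomes 148; next at i=6:; next u becomes 192; next at j=0:; next u becomes 199; next at j=1:; next u becomes 206; next at j=2:; next u becomes 213; next final value -4 — matching result -4.
Sweeping the whole domain (189 inputs) finds no disagreement.
verdict: equivalent


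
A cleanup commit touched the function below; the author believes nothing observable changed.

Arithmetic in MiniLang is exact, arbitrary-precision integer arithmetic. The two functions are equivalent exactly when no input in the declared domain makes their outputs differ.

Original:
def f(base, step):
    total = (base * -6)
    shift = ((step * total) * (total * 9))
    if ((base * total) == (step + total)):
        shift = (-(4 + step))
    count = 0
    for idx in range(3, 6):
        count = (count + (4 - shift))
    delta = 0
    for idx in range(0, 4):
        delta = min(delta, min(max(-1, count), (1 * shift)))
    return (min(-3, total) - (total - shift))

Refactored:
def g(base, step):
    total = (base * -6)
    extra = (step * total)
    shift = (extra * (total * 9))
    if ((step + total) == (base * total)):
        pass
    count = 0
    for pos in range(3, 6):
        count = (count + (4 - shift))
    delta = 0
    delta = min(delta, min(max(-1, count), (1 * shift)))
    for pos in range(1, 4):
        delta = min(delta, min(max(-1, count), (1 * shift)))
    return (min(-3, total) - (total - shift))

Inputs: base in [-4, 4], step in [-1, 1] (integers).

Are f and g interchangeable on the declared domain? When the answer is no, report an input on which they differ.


On input base=0, step=0, f returns -7 while g returns -3.
verdict: not equivalent; witness: base=0, step=0


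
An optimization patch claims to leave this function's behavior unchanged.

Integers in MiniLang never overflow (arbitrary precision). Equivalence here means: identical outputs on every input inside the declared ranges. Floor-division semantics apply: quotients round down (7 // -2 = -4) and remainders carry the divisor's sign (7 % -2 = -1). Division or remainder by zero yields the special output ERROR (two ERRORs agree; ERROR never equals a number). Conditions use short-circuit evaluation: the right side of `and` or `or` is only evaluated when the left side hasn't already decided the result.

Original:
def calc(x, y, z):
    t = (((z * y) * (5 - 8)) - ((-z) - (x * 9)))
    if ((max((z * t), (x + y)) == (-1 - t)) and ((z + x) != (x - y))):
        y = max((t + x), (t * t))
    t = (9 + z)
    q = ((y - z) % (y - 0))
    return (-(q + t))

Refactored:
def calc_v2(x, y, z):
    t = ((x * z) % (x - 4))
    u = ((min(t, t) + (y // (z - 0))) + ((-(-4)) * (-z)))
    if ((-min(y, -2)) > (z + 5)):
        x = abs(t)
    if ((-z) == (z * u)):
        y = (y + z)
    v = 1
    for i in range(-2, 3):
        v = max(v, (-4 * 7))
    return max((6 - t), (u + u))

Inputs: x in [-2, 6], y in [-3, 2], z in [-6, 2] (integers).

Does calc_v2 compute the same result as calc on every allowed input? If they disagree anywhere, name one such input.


Evaluate both at x=-2, y=-3, z=-6.
calc: t = -78; ((max((z * t), (x + y)) == (-1 - t)) and ((z + x) != (x - y))) -> false; t = 3; q = 0; return -3
calc_v2: t = 0; u = 24; ((-min(y, -2)) > (z + 5)) -> true; x = 0; ((-z) == (z * u)) -> false; v = 1; [i=-2]; v = 1; [i=-1]; v = 1; [i=0]; v = 1; [i=1]; v = 1; [i=2]; v = 1; return 48
-3 and 48 differ, so these are not the same function on this domain.
verdict: not equivalent; witness: x=-2, y=-3, z=-6


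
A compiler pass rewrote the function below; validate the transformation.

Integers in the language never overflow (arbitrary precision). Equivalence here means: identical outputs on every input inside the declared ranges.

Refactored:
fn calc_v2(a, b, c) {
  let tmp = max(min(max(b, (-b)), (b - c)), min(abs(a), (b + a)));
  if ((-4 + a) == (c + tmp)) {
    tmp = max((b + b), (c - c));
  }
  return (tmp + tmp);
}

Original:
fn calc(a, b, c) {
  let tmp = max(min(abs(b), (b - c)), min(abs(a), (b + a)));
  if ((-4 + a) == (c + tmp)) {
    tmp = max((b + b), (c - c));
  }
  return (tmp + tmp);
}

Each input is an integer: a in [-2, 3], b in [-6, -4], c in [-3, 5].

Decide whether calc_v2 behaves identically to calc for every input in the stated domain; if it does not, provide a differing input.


This is a faithful refactor — min/max/abs usage differs, but the computed results match everywhere.
Spot check at a=3, b=-6, c=0 — calc: tmp=-3, then ((-4 + a) == (c + tmp)) is false, then returns -6. calc_v2: tmp=-3, then ((-4 + a) == (c + tmp)) is false, then returns -6. Both give -6.
Sweeping the whole domain (162 inputs) finds no disagreement.
verdict: equivalent


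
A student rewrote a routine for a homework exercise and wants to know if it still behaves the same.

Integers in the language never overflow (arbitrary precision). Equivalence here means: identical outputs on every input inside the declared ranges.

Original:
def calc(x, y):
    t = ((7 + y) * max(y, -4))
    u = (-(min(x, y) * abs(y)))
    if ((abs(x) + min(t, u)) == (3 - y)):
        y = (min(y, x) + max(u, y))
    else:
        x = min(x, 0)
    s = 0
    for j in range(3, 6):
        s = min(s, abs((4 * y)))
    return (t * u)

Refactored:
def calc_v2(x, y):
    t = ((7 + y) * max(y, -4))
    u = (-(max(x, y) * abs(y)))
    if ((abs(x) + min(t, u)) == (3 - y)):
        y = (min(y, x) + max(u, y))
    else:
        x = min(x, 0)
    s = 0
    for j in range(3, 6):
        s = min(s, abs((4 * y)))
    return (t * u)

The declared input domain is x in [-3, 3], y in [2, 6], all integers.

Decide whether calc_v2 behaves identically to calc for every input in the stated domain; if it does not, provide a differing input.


Run the pair on x=-3, y=2.
calc: t = 18; u = 6; ((abs(x) + min(t, u)) == (3 - y)) -> false; x = -3; s = 0; [j=3]; s = 0; [j=4]; s = 0; [j=5]; s = 0; return 108
calc_v2: t = 18; u = -4; ((abs(x) + min(t, u)) == (3 - y)) -> false; x = -3; s = 0; [j=3]; s = 0; [j=4]; s = 0; [j=5]; s = 0; return -72
108 against -72: the behavior changed.
verdict: not equivalent; witness: x=-3, y=2


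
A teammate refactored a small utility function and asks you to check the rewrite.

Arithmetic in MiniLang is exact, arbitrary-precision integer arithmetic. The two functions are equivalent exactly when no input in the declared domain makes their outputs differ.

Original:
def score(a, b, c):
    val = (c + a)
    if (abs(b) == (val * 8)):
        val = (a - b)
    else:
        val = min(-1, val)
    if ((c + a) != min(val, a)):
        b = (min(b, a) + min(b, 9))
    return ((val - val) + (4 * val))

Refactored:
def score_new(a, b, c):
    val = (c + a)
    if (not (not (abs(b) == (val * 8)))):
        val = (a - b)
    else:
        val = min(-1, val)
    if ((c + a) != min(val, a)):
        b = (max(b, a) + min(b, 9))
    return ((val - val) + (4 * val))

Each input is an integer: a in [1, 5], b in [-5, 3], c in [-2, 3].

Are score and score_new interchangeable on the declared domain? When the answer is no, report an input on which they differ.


Equivalent. The suspicious edit (`min(b, a)` became `max(b, a)`) never changes the result for any input inside the declared domain.
An exhaustive pass over the 270 declared inputs shows identical outputs.
As a probe, take a=5, b=-3, c=-1: score runs val = 4; (abs(b) == (val * 8)) -> false; val = -1; ((c + a) != min(val, a)) -> true; b = -6; return -4; score_new runs val = 4; (not (not (abs(b) == (val * 8)))) -> false; val = -1; ((c + a) != min(val, a)) -> true; b = 2; return -4; both end at -4.
verdict: equivalent


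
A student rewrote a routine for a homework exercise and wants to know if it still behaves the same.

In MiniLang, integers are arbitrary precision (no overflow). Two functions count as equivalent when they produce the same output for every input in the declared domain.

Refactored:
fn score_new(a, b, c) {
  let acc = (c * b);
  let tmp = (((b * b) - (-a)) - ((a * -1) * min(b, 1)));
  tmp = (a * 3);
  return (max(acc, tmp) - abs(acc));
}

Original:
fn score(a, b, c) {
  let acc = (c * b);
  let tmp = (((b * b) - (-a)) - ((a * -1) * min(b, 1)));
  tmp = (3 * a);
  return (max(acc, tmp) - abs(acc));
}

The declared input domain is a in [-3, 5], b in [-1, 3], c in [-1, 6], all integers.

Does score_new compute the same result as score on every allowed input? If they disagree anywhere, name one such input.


Comparing the listings, the differences include: same computation, different form.
As a probe, take a=2, b=-1, c=3: score runs acc becomes -3; next tmp becomes 1; next tmp becomes 6; next final value 3; score_new runs acc becomes -3; next tmp becomes 1; next tmp becomes 6; next final value 3; both end at 3.
Across all 360 domain points the two functions coincide.
verdict: equivalent


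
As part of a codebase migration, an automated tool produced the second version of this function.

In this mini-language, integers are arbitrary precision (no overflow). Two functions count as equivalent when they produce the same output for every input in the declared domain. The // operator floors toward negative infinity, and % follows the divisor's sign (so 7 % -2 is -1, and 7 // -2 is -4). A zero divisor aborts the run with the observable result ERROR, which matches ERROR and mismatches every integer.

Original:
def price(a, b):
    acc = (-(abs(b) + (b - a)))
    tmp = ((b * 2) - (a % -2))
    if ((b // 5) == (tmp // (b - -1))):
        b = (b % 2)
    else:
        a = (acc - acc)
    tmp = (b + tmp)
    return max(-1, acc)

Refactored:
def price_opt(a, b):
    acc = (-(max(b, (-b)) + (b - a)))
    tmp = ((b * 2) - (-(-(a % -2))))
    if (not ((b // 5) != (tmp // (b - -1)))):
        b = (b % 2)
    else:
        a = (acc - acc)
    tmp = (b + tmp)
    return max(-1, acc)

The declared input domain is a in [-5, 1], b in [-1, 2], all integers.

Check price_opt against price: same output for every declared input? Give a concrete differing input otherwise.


This is a faithful refactor — comparison usage differs; and boolean connective usage differs; and min/max/abs usage differs, but the computed results match everywhere.
Spot check at a=-4, b=1 — price: acc becomes -6; next tmp becomes 2; next ((b // 5) == (tmp // (b - -1))) evaluates to false; next a becomes 0; next tmp becomes 3; next final value -1. price_opt: acc becomes -6; next tmp becomes 2; next (not ((b // 5) != (tmp // (b - -1)))) evaluates to false; next a becomes 0; next tmp becomes 3; next final value -1. Both give -1.
Every one of the 28 inputs gives matching results.
verdict: equivalent


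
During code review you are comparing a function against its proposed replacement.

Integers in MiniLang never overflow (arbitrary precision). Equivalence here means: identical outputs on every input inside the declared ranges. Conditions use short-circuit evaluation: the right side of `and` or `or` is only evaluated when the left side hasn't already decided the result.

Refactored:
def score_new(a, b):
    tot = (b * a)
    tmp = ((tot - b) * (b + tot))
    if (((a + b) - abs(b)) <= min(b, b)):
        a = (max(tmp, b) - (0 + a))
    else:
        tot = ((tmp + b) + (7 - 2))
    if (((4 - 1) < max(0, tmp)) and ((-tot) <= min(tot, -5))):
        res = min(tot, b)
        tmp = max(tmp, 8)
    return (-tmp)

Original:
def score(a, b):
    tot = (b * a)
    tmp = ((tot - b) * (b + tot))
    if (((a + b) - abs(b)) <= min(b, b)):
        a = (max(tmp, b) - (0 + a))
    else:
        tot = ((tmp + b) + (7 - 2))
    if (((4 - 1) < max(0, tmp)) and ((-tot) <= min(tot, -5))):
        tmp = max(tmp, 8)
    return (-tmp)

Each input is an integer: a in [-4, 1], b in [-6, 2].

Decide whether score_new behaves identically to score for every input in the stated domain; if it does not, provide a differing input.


The two are interchangeable: statement counts differ; also min/max/abs usage differs; also local variable names differ, and every declared input agrees.
One worked example (a=-1, b=2) — score: tot = -2; tmp = 0; (((a + b) - abs(b)) <= min(b, b)) -> true; a = 3; (((4 - 1) < max(0, tmp)) and ((-tot) <= min(tot, -5))) -> false; return 0; score_new: tot = -2; tmp = 0; (((a + b) - abs(b)) <= min(b, b)) -> true; a = 3; (((4 - 1) < max(0, tmp)) and ((-tot) <= min(tot, -5))) -> false; return 0; agreement on 0.
An exhaustive pass over the 54 declared inputs shows identical outputs.
verdict: equivalent


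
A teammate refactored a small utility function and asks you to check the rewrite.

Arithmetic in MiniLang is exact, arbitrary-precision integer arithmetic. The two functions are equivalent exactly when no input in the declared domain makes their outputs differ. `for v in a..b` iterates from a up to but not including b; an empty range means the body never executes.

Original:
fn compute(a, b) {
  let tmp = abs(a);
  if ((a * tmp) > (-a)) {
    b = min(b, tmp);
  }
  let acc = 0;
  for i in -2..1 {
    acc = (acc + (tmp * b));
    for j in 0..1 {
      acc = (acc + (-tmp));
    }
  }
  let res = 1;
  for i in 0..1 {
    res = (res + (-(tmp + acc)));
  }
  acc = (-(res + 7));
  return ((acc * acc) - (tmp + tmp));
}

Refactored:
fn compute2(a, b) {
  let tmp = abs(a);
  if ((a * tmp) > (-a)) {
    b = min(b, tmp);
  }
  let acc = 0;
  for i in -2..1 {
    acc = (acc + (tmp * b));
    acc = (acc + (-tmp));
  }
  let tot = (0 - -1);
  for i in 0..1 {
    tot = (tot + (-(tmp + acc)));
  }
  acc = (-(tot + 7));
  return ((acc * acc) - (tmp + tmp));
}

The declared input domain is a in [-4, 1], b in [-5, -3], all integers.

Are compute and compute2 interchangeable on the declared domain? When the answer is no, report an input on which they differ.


This is a faithful refactor — statement counts differ; constant usage differs; loop structure differs; local variable names differ; arithmetic usage differs, but the computed results match everywhere.
Tracing a=-4, b=-5: compute: tmp becomes 4; next ((a * tmp) > (-a)) evaluates to false; next acc becomes 0; next at i=-2:; next acc becomes -20; next at j=0:; next acc becomes -24; next at i=-1:; next acc becomes -44; next at j=0:; next acc becomes -48; next at i=0:; next acc becomes -68; next at j=0:; next acc becomes -72; next res becomes 1; next at i=0:; next res becomes 69; next acc becomes -76; next final value 5768 | compute2: tmp becomes 4; next ((a * tmp) > (-a)) evaluates to false; next acc becomes 0; next at i=-2:; next acc becomes -20; next acc becomes -24; next at i=-1:; next acc becomes -44; next acc becomes -48; next at i=0:; next acc becomes -68; next acc becomes -72; next tot becomes 1; next at i=0:; next tot becomes 69; next acc becomes -76; next final value 5768 — matching result 5768.
Every one of the 18 inputs gives matching results.
verdict: equivalent


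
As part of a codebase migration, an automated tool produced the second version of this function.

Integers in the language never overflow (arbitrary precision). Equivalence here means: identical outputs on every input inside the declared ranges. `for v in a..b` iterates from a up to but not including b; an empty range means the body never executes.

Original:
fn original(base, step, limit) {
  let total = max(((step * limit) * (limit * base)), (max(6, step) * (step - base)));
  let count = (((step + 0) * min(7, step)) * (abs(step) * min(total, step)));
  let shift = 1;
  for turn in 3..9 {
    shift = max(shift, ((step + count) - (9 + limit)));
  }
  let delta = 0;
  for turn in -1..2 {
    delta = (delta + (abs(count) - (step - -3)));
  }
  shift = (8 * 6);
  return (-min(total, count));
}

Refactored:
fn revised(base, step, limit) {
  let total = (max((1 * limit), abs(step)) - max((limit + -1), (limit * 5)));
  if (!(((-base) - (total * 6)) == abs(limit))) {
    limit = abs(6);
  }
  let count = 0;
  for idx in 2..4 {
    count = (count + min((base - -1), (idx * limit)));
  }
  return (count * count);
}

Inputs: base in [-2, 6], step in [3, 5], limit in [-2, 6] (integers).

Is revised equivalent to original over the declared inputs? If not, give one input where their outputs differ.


Consider the input base=-2, step=3, limit=-2.
original: total becomes 30; next count becomes 81; next shift becomes 1; next at turn=3:; next shift becomes 77; next at turn=4:; next shift becomes 77; next at turn=5:; next shift becomes 77; next at turn=6:; next shift becomes 77; next at turn=7:; next shift becomes 77; next at turn=8:; next shift becomes 77; next delta becomes 0; next at turn=-1:; next delta becomes 75; next at turn=0:; next delta becomes 150; next at turn=1:; next delta becomes 225; next shift becomes 48; next final value -30
revised: total becomes 6; next (!(((-base) - (total * 6)) == abs(limit))) evaluates to true; next limit becomes 6; next count becomes 0; next at idx=2:; next count becomes -1; next at idx=3:; next count becomes -2; next final value 4
-30 != 4, so the rewrite changes behavior.
verdict: not equivalent; witness: base=-2, step=3, limit=-2


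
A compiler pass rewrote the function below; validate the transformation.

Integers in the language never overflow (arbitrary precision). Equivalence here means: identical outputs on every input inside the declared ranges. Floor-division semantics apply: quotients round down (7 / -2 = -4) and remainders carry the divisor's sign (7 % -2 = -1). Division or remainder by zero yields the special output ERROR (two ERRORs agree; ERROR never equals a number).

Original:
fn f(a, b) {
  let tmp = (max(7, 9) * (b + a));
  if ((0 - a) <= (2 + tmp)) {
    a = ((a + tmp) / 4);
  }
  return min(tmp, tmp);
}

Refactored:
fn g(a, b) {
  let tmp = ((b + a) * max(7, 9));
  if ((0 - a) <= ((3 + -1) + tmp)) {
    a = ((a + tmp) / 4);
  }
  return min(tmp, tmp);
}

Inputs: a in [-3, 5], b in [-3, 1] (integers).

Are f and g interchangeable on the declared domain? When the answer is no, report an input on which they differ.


Comparing the listings, the differences include: arithmetic usage differs, constant usage differs.
As a probe, take a=5, b=0: f runs tmp := 45 | ((0 - a) <= (2 + tmp)): true | a := 12 | result 45; g runs tmp := 45 | ((0 - a) <= ((3 + -1) + tmp)): true | a := 12 | result 45; both end at 45.
An exhaustive pass over the 45 declared inputs shows identical outputs.
verdict: equivalent


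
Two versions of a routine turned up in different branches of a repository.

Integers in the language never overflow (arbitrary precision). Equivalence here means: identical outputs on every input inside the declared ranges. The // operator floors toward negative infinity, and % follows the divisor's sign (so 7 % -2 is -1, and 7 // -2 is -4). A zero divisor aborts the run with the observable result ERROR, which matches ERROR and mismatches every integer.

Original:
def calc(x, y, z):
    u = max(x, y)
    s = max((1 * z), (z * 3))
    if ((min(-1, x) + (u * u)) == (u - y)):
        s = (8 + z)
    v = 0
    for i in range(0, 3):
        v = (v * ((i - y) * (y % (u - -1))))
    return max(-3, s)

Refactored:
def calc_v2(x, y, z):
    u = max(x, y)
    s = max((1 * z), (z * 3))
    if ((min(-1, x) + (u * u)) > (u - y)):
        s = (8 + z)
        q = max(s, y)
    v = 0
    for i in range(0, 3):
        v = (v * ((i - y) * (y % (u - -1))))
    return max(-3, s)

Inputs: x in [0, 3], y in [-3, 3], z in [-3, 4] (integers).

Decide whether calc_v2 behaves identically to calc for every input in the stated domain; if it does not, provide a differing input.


At x=0, y=1, z=-3: calc gives 5, calc_v2 gives -3.
verdict: not equivalent; witness: x=0, y=1, z=-3


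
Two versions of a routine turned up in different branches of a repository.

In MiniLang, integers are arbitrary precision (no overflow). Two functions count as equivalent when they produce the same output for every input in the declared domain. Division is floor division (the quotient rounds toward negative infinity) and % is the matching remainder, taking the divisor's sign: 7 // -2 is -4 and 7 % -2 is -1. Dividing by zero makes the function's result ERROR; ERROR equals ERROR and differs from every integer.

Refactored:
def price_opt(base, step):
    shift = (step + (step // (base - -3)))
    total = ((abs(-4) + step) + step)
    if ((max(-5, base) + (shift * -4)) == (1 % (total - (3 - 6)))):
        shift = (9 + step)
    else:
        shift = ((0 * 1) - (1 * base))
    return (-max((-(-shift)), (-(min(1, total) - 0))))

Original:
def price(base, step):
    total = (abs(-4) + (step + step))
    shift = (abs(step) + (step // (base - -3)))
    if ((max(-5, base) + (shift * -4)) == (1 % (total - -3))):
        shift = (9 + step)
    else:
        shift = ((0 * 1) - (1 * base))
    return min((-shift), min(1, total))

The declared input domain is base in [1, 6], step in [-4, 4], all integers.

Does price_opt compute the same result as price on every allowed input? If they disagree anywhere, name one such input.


Try base=1, step=-1.
price: total=2, then shift=0, then ((max(-5, base) + (shift * -4)) == (1 % (total - -3))) is true, then shift=8, then returns -8
price_opt: shift=-2, then total=2, then ((max(-5, base) + (shift * -4)) == (1 % (total - (3 - 6)))) is false, then shift=-1, then returns 1
-8 vs 1 — the two versions disagree here.
verdict: not equivalent; witness: base=1, step=-1


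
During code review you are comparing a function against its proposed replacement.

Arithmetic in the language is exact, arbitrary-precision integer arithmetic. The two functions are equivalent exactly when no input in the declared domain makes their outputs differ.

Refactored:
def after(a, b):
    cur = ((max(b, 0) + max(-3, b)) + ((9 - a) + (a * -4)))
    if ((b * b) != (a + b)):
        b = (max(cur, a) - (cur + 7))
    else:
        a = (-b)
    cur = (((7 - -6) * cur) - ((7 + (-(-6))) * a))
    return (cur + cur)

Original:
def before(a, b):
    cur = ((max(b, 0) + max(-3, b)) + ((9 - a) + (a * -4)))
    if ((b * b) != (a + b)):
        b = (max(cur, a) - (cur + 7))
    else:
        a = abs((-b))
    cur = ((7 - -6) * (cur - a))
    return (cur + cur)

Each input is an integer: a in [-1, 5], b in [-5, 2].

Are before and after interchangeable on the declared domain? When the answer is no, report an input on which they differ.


Consider the input a=0, b=1.
before: cur = 11; ((b * b) != (a + b)) -> false; a = 1; cur = 130; return 260
after: cur = 11; ((b * b) != (a + b)) -> false; a = -1; cur = 156; return 312
260 != 312, so the rewrite changes behavior.
verdict: not equivalent; witness: a=0, b=1


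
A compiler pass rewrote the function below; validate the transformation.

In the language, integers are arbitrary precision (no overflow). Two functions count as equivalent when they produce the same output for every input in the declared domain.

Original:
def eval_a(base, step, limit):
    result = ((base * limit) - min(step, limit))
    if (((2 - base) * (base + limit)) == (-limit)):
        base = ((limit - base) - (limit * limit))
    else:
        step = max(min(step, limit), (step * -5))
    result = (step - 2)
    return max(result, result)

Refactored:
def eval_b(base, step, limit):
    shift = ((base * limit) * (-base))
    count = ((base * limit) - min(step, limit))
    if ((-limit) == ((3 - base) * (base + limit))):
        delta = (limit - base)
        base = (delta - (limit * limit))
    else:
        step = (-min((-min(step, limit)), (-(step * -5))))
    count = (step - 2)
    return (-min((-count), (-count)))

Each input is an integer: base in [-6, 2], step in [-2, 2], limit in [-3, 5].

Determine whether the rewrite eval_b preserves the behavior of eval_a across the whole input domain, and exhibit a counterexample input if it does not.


Consider the input base=2, step=-2, limit=-1.
eval_a: result=0, then (((2 - base) * (base + limit)) == (-limit)) is false, then step=10, then result=8, then returns 8
eval_b: shift=4, then count=0, then ((-limit) == ((3 - base) * (base + limit))) is true, then delta=-3, then base=-4, then count=-4, then returns -4
8 != -4, so the rewrite changes behavior.
verdict: not equivalent; witness: base=2, step=-2, limit=-1


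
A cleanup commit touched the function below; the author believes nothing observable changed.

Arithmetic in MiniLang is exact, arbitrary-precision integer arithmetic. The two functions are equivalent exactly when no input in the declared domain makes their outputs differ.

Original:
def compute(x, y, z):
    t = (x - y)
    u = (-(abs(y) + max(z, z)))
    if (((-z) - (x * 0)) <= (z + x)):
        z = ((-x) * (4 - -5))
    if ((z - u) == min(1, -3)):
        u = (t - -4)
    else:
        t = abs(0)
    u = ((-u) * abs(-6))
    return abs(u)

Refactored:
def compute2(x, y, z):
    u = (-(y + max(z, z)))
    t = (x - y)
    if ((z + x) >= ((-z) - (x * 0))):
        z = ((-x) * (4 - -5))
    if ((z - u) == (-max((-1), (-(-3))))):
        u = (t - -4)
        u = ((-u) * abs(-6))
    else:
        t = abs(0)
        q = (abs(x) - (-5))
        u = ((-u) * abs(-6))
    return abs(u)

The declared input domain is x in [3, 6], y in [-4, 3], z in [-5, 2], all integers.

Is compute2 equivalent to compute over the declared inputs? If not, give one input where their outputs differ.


Try x=3, y=-4, z=-5.
compute: t becomes 7; next u becomes 1; next (((-z) - (x * 0)) <= (z + x)) evaluates to false; next ((z - u) == min(1, -3)) evaluates to false; next t becomes 0; next u becomes -6; next final value 6
compute2: u becomes 9; next t becomes 7; next ((z + x) >= ((-z) - (x * 0))) evaluates to false; next ((z - u) == (-max((-1), (-(-3))))) evaluates to false; next t becomes 0; next q becomes 8; next u becomes -54; next final value 54
6 against 54: the behavior changed.
verdict: not equivalent; witness: x=3, y=-4, z=-5
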